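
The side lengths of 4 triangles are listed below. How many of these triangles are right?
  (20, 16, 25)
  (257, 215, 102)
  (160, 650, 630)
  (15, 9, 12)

(20,16,25): 16²+20² = 656 > 625 = 25² → acute
(257,215,102): 102²+215² = 56629 < 66049 = 257² → obtuse
(160,650,630): 160²+630² = 422500 = 650² → right
(15,9,12): 9²+12² = 225 = 15² → right
2 of the 4 are right.

2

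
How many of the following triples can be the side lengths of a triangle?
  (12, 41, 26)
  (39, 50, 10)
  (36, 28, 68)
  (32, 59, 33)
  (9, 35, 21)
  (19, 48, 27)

(12,26,41): 12+26 ≤ 41 → not valid
(10,39,50): 10+39 ≤ 50 → not valid
(28,36,68): 28+36 ≤ 68 → not valid
(32,33,59): 32+33 > 59 → valid
(9,21,35): 9+21 ≤ 35 → not valid
(19,27,48): 19+27 ≤ 48 → not valid
1 of the 6 triples forms a triangle.

1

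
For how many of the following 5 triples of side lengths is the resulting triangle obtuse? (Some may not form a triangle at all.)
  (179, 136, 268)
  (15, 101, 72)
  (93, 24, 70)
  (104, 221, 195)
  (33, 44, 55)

(179,136,268): 136²+179² = 50537 < 71824 = 268² → obtuse
(15,101,72): 15+72 ≤ 101, not a triangle
(93,24,70): 24²+70² = 5476 < 8649 = 93² → obtuse
(104,221,195): 104²+195² = 48841 = 221² → right
(33,44,55): 33²+44² = 3025 = 55² → right
2 of the 5 are obtuse.

2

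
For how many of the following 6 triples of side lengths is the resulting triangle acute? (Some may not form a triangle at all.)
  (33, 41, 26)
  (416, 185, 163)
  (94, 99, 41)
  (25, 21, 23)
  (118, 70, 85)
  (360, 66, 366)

3

(33,41,26): 26²+33² = 1765 > 1681 = 41² → acute
(416,185,163): 163+185 ≤ 416, not a triangle
(94,99,41): 41²+94² = 10517 > 9801 = 99² → acute
(25,21,23): 21²+23² = 970 > 625 = 25² → acute
(118,70,85): 70²+85² = 12125 < 13924 = 118² → obtuse
(360,66,366): 66²+360² = 133956 = 366² → right
3 of the 6 are acute.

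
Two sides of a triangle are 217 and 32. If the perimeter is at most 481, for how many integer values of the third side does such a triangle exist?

Triangle inequality: 185 < x < 249. Perimeter ≤ 481 gives x ≤ 481 − 217 − 32 = 232.
So 185 < x ≤ 232; integers 186 through 232: 47 values.

47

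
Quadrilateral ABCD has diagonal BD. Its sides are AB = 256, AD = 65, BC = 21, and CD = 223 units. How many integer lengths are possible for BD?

From triangle ABD: 191 < BD < 321.
From triangle CBD: 202 < BD < 244.
Intersection: 202 < BD < 244, so integers 203 through 243: 41 values.

41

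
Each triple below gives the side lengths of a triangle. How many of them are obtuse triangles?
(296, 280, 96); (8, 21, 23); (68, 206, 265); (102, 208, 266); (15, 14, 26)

(296,280,96): 96²+280² = 87616 = 296² → right
(8,21,23): 8²+21² = 505 < 529 = 23² → obtuse
(68,206,265): 68²+206² = 47060 < 70225 = 265² → obtuse
(102,208,266): 102²+208² = 53668 < 70756 = 266² → obtuse
(15,14,26): 14²+15² = 421 < 676 = 26² → obtuse
4 of the 5 are obtuse.

4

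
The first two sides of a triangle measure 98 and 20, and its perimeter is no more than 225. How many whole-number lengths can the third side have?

Triangle inequality: 78 < x < 118. Perimeter ≤ 225 gives x ≤ 225 − 98 − 20 = 107.
So 78 < x ≤ 107; integers 79 through 107: 29 values.

29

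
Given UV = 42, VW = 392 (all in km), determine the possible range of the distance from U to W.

By the triangle inequality, |42 − 392| ≤ UW ≤ 42 + 392.

350 ≤ UW ≤ 434 km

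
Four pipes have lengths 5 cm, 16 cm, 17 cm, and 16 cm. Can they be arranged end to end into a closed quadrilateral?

A quadrilateral exists iff every side is shorter than the sum of the others — equivalently, the longest side is less than the sum of the rest.
Longest side 17 < 37 (sum of the remaining 3), so yes.

Yes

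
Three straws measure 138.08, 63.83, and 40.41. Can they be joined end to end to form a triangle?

No

The longest side is 138.08, but the other two sum to only 104.24.
104.24 < 138.08, so the triangle inequality fails.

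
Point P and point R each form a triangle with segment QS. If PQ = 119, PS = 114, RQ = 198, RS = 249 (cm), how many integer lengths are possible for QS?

181

From triangle PQS: 5 < QS < 233.
From triangle RQS: 51 < QS < 447.
Intersection: 51 < QS < 233, so integers 52 through 232: 181 values.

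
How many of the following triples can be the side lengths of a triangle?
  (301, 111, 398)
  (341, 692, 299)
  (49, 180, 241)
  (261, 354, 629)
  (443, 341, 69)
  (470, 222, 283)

2

(111,301,398): 111+301 > 398 → valid
(299,341,692): 299+341 ≤ 692 → not valid
(49,180,241): 49+180 ≤ 241 → not valid
(261,354,629): 261+354 ≤ 629 → not valid
(69,341,443): 69+341 ≤ 443 → not valid
(222,283,470): 222+283 > 470 → valid
2 of the 6 triples form a triangle.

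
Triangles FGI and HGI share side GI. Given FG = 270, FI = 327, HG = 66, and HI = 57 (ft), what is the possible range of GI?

From triangle FGI: |270 − 327| < GI < 270 + 327, i.e. 57 < GI < 597.
From triangle HGI: 9 < GI < 123.
Both must hold, so GI lies in the intersection.

57 < GI < 123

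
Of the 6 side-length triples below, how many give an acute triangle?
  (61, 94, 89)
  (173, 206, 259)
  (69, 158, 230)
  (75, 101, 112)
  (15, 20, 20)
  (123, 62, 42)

4

(61,94,89): 61²+89² = 11642 > 8836 = 94² → acute
(173,206,259): 173²+206² = 72365 > 67081 = 259² → acute
(69,158,230): 69+158 ≤ 230, not a triangle
(75,101,112): 75²+101² = 15826 > 12544 = 112² → acute
(15,20,20): 15²+20² = 625 > 400 = 20² → acute
(123,62,42): 42+62 ≤ 123, not a triangle
4 of the 6 are acute.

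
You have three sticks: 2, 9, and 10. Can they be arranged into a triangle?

Yes

The longest side is 10, and the other two sum to 11.
Since 11 > 10, the triangle inequality holds.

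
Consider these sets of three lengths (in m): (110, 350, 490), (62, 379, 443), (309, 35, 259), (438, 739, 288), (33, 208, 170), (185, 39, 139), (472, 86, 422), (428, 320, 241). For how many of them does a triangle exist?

(110,350,490): 110+350 ≤ 490 → not valid
(62,379,443): 62+379 ≤ 443 → not valid
(35,259,309): 35+259 ≤ 309 → not valid
(288,438,739): 288+438 ≤ 739 → not valid
(33,170,208): 33+170 ≤ 208 → not valid
(39,139,185): 39+139 ≤ 185 → not valid
(86,422,472): 86+422 > 472 → valid
(241,320,428): 241+320 > 428 → valid
2 of the 8 triples form a triangle.

2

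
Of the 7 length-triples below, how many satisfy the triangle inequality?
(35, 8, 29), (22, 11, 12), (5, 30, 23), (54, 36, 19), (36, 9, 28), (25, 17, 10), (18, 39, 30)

(8,29,35): 8+29 > 35 → valid
(11,12,22): 11+12 > 22 → valid
(5,23,30): 5+23 ≤ 30 → not valid
(19,36,54): 19+36 > 54 → valid
(9,28,36): 9+28 > 36 → valid
(10,17,25): 10+17 > 25 → valid
(18,30,39): 18+30 > 39 → valid
6 of the 7 triples form a triangle.

6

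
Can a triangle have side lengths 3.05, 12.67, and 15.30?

Yes

The longest side is 15.30, and the other two sum to 15.72.
Since 15.72 > 15.30, the triangle inequality holds.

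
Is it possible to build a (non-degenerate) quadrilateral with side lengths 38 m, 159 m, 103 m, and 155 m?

Yes

A quadrilateral exists iff every side is shorter than the sum of the others — equivalently, the longest side is less than the sum of the rest.
Longest side 159 < 296 (sum of the remaining 3), so yes.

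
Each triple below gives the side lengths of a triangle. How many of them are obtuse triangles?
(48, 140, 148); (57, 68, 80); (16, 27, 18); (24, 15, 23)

1

(48,140,148): 48²+140² = 21904 = 148² → right
(57,68,80): 57²+68² = 7873 > 6400 = 80² → acute
(16,27,18): 16²+18² = 580 < 729 = 27² → obtuse
(24,15,23): 15²+23² = 754 > 576 = 24² → acute
1 of the 4 is obtuse.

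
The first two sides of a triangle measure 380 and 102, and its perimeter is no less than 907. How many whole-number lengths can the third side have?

Triangle inequality: 278 < x < 482. Perimeter ≥ 907 gives x ≥ 907 − 380 − 102 = 425.
So 425 ≤ x < 482; integers 425 through 481: 57 values.

57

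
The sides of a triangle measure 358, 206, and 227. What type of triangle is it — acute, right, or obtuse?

Compare the square of the longest side to the sum of squares of the other two: 206² + 227² = 93965 < 128164 = 358².

obtuse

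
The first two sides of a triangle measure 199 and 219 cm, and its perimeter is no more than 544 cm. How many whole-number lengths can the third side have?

106

Triangle inequality: 20 < x < 418. Perimeter ≤ 544 gives x ≤ 544 − 199 − 219 = 126.
So 20 < x ≤ 126; integers 21 through 126: 106 values.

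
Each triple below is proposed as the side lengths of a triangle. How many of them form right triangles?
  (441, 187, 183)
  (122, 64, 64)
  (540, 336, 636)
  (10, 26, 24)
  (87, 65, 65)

(441,187,183): 183+187 ≤ 441, not a triangle
(122,64,64): 64²+64² = 8192 < 14884 = 122² → obtuse
(540,336,636): 336²+540² = 404496 = 636² → right
(10,26,24): 10²+24² = 676 = 26² → right
(87,65,65): 65²+65² = 8450 > 7569 = 87² → acute
2 of the 5 are right.

2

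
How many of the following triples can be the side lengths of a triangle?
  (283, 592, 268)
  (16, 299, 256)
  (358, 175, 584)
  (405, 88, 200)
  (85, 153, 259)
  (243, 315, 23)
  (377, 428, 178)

1

(268,283,592): 268+283 ≤ 592 → not valid
(16,256,299): 16+256 ≤ 299 → not valid
(175,358,584): 175+358 ≤ 584 → not valid
(88,200,405): 88+200 ≤ 405 → not valid
(85,153,259): 85+153 ≤ 259 → not valid
(23,243,315): 23+243 ≤ 315 → not valid
(178,377,428): 178+377 > 428 → valid
1 of the 7 triples forms a triangle.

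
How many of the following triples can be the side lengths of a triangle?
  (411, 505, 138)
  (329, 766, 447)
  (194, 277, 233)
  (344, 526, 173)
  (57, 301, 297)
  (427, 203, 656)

4

(138,411,505): 138+411 > 505 → valid
(329,447,766): 329+447 > 766 → valid
(194,233,277): 194+233 > 277 → valid
(173,344,526): 173+344 ≤ 526 → not valid
(57,297,301): 57+297 > 301 → valid
(203,427,656): 203+427 ≤ 656 → not valid
4 of the 6 triples form a triangle.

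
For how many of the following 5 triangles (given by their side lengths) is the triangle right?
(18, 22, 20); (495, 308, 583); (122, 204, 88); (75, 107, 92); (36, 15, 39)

2

(18,22,20): 18²+20² = 724 > 484 = 22² → acute
(495,308,583): 308²+495² = 339889 = 583² → right
(122,204,88): 88²+122² = 22628 < 41616 = 204² → obtuse
(75,107,92): 75²+92² = 14089 > 11449 = 107² → acute
(36,15,39): 15²+36² = 1521 = 39² → right
2 of the 5 are right.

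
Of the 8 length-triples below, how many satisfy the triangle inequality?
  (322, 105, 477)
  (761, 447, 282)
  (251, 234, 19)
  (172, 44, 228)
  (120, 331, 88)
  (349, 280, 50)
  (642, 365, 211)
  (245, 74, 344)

1

(105,322,477): 105+322 ≤ 477 → not valid
(282,447,761): 282+447 ≤ 761 → not valid
(19,234,251): 19+234 > 251 → valid
(44,172,228): 44+172 ≤ 228 → not valid
(88,120,331): 88+120 ≤ 331 → not valid
(50,280,349): 50+280 ≤ 349 → not valid
(211,365,642): 211+365 ≤ 642 → not valid
(74,245,344): 74+245 ≤ 344 → not valid
1 of the 8 triples forms a triangle.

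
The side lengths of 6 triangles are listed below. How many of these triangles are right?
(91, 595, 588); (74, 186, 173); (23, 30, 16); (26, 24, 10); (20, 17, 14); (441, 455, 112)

(91,595,588): 91²+588² = 354025 = 595² → right
(74,186,173): 74²+173² = 35405 > 34596 = 186² → acute
(23,30,16): 16²+23² = 785 < 900 = 30² → obtuse
(26,24,10): 10²+24² = 676 = 26² → right
(20,17,14): 14²+17² = 485 > 400 = 20² → acute
(441,455,112): 112²+441² = 207025 = 455² → right
3 of the 6 are right.

3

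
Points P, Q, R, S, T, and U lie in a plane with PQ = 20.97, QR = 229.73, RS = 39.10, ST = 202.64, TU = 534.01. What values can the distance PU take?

The maximum is all hops collinear in one direction: 20.97 + 229.73 + 39.10 + 202.64 + 534.01 = 1026.45.
The longest hop is 534.01; the others sum to 492.44. Folding the others back against it leaves at least 534.01 − 492.44 = 41.57.

41.57 ≤ PU ≤ 1026.45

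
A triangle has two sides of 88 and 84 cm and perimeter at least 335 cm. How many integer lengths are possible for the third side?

9

Triangle inequality: 4 < x < 172. Perimeter ≥ 335 gives x ≥ 335 − 88 − 84 = 163.
So 163 ≤ x < 172; integers 163 through 171: 9 values.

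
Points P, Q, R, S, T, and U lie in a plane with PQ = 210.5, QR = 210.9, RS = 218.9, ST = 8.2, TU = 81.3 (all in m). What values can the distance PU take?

The maximum is all hops collinear in one direction: 210.5 + 210.9 + 218.9 + 8.2 + 81.3 = 729.8.
The longest hop is 218.9; the others sum to 510.9. Since 218.9 ≤ 510.9, the path can fold back on itself completely, so the minimum distance is 0.

0 ≤ PU ≤ 729.8 m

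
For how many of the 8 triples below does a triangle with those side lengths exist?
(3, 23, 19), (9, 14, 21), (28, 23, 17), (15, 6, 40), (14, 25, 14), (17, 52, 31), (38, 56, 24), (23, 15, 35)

(3,19,23): 3+19 ≤ 23 → not valid
(9,14,21): 9+14 > 21 → valid
(17,23,28): 17+23 > 28 → valid
(6,15,40): 6+15 ≤ 40 → not valid
(14,14,25): 14+14 > 25 → valid
(17,31,52): 17+31 ≤ 52 → not valid
(24,38,56): 24+38 > 56 → valid
(15,23,35): 15+23 > 35 → valid
5 of the 8 triples form a triangle.

5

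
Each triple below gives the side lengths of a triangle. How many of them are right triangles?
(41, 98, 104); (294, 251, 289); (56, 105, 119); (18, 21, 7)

(41,98,104): 41²+98² = 11285 > 10816 = 104² → acute
(294,251,289): 251²+289² = 146522 > 86436 = 294² → acute
(56,105,119): 56²+105² = 14161 = 119² → right
(18,21,7): 7²+18² = 373 < 441 = 21² → obtuse
1 of the 4 is right.

1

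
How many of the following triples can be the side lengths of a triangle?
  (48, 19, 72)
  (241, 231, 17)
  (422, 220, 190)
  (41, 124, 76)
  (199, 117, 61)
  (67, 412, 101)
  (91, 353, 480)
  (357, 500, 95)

1

(19,48,72): 19+48 ≤ 72 → not valid
(17,231,241): 17+231 > 241 → valid
(190,220,422): 190+220 ≤ 422 → not valid
(41,76,124): 41+76 ≤ 124 → not valid
(61,117,199): 61+117 ≤ 199 → not valid
(67,101,412): 67+101 ≤ 412 → not valid
(91,353,480): 91+353 ≤ 480 → not valid
(95,357,500): 95+357 ≤ 500 → not valid
1 of the 8 triples forms a triangle.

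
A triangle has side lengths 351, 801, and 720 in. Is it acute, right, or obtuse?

Compare the square of the longest side to the sum of squares of the other two: 351² + 720² = 641601 = 801².

right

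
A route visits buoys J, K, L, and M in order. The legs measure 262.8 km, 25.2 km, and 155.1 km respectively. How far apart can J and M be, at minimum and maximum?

82.5 ≤ JM ≤ 443.1 km

The maximum is all hops collinear in one direction: 262.8 + 25.2 + 155.1 = 443.1.
The longest hop is 262.8; the others sum to 180.3. Folding the others back against it leaves at least 262.8 − 180.3 = 82.5.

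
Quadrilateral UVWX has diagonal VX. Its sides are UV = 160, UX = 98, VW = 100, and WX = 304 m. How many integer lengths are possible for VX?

53

From triangle UVX: 62 < VX < 258.
From triangle WVX: 204 < VX < 404.
Intersection: 204 < VX < 258, so integers 205 through 257: 53 values.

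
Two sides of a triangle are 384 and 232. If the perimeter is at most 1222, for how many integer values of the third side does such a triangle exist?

454

Triangle inequality: 152 < x < 616. Perimeter ≤ 1222 gives x ≤ 1222 − 384 − 232 = 606.
So 152 < x ≤ 606; integers 153 through 606: 454 values.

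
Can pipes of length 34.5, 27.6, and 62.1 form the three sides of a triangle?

The two shorter sides sum to 62.1, exactly equal to the longest side 62.1.
That gives only a degenerate (flat) triangle — the inequality must be strict.

No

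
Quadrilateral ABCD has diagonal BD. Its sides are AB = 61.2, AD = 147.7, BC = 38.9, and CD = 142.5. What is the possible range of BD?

103.6 < BD < 181.4

From triangle ABD: |61.2 − 147.7| < BD < 61.2 + 147.7, i.e. 86.5 < BD < 208.9.
From triangle CBD: 103.6 < BD < 181.4.
Both must hold, so BD lies in the intersection.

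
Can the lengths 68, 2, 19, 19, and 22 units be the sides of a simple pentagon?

No

For a pentagon, each side must be shorter than the sum of the others.
Here the longest side is 68, but the remaining 4 sides sum to only 62.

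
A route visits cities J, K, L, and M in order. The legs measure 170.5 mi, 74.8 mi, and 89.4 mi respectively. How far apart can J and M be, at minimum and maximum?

6.3 ≤ JM ≤ 334.7 mi

The maximum is all hops collinear in one direction: 170.5 + 74.8 + 89.4 = 334.7.
The longest hop is 170.5; the others sum to 164.2. Folding the others back against it leaves at least 170.5 − 164.2 = 6.3.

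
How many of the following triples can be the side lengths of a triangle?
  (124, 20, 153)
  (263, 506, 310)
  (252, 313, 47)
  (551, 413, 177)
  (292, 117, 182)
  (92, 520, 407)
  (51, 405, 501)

3

(20,124,153): 20+124 ≤ 153 → not valid
(263,310,506): 263+310 > 506 → valid
(47,252,313): 47+252 ≤ 313 → not valid
(177,413,551): 177+413 > 551 → valid
(117,182,292): 117+182 > 292 → valid
(92,407,520): 92+407 ≤ 520 → not valid
(51,405,501): 51+405 ≤ 501 → not valid
3 of the 7 triples form a triangle.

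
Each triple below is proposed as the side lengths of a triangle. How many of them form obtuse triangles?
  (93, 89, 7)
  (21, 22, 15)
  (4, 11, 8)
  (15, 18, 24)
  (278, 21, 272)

4

(93,89,7): 7²+89² = 7970 < 8649 = 93² → obtuse
(21,22,15): 15²+21² = 666 > 484 = 22² → acute
(4,11,8): 4²+8² = 80 < 121 = 11² → obtuse
(15,18,24): 15²+18² = 549 < 576 = 24² → obtuse
(278,21,272): 21²+272² = 74425 < 77284 = 278² → obtuse
4 of the 5 are obtuse.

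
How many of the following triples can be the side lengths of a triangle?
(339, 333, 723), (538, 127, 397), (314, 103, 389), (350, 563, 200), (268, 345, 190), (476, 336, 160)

3

(333,339,723): 333+339 ≤ 723 → not valid
(127,397,538): 127+397 ≤ 538 → not valid
(103,314,389): 103+314 > 389 → valid
(200,350,563): 200+350 ≤ 563 → not valid
(190,268,345): 190+268 > 345 → valid
(160,336,476): 160+336 > 476 → valid
3 of the 6 triples form a triangle.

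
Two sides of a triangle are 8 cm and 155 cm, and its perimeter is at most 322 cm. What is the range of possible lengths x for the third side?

147 < x ≤ 159 cm

Triangle inequality alone gives 147 < x < 163.
The perimeter condition gives x ≤ 322 − 8 − 155 = 159.
Intersecting the two: 147 < x ≤ 159.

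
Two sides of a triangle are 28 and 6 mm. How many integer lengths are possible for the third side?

The third side lies in the open interval (22, 34).
Integers from 23 to 33 inclusive: 33 − 23 + 1 = 11.

11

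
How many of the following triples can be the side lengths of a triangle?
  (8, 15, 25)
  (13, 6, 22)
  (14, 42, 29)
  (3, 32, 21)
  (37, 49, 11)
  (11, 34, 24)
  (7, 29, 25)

(8,15,25): 8+15 ≤ 25 → not valid
(6,13,22): 6+13 ≤ 22 → not valid
(14,29,42): 14+29 > 42 → valid
(3,21,32): 3+21 ≤ 32 → not valid
(11,37,49): 11+37 ≤ 49 → not valid
(11,24,34): 11+24 > 34 → valid
(7,25,29): 7+25 > 29 → valid
3 of the 7 triples form a triangle.

3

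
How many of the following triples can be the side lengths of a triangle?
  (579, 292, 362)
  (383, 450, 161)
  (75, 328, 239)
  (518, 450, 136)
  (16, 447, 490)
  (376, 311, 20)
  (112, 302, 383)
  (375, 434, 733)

5

(292,362,579): 292+362 > 579 → valid
(161,383,450): 161+383 > 450 → valid
(75,239,328): 75+239 ≤ 328 → not valid
(136,450,518): 136+450 > 518 → valid
(16,447,490): 16+447 ≤ 490 → not valid
(20,311,376): 20+311 ≤ 376 → not valid
(112,302,383): 112+302 > 383 → valid
(375,434,733): 375+434 > 733 → valid
5 of the 8 triples form a triangle.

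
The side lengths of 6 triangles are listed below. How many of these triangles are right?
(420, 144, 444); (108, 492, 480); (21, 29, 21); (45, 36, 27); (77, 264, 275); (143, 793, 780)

(420,144,444): 144²+420² = 197136 = 444² → right
(108,492,480): 108²+480² = 242064 = 492² → right
(21,29,21): 21²+21² = 882 > 841 = 29² → acute
(45,36,27): 27²+36² = 2025 = 45² → right
(77,264,275): 77²+264² = 75625 = 275² → right
(143,793,780): 143²+780² = 628849 = 793² → right
5 of the 6 are right.

5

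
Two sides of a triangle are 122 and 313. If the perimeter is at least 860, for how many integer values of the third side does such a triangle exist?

Triangle inequality: 191 < x < 435. Perimeter ≥ 860 gives x ≥ 860 − 122 − 313 = 425.
So 425 ≤ x < 435; integers 425 through 434: 10 values.

10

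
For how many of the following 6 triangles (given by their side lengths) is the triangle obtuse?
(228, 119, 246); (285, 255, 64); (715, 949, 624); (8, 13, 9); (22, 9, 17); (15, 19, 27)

(228,119,246): 119²+228² = 66145 > 60516 = 246² → acute
(285,255,64): 64²+255² = 69121 < 81225 = 285² → obtuse
(715,949,624): 624²+715² = 900601 = 949² → right
(8,13,9): 8²+9² = 145 < 169 = 13² → obtuse
(22,9,17): 9²+17² = 370 < 484 = 22² → obtuse
(15,19,27): 15²+19² = 586 < 729 = 27² → obtuse
4 of the 6 are obtuse.

4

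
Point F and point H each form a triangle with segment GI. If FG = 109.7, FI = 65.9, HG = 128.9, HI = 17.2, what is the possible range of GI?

From triangle FGI: |109.7 − 65.9| < GI < 109.7 + 65.9, i.e. 43.8 < GI < 175.6.
From triangle HGI: 111.7 < GI < 146.1.
Both must hold, so GI lies in the intersection.

111.7 < GI < 146.1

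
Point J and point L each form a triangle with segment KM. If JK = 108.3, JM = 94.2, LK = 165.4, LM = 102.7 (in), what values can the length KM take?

From triangle JKM: |108.3 − 94.2| < KM < 108.3 + 94.2, i.e. 14.1 < KM < 202.5.
From triangle LKM: 62.7 < KM < 268.1.
Both must hold, so KM lies in the intersection.

62.7 < KM < 202.5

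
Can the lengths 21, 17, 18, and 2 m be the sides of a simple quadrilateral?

A quadrilateral exists iff every side is shorter than the sum of the others — equivalently, the longest side is less than the sum of the rest.
Longest side 21 < 37 (sum of the remaining 3), so yes.

Yes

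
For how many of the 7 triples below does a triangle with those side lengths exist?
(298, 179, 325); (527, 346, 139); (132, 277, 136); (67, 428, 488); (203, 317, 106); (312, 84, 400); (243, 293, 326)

(179,298,325): 179+298 > 325 → valid
(139,346,527): 139+346 ≤ 527 → not valid
(132,136,277): 132+136 ≤ 277 → not valid
(67,428,488): 67+428 > 488 → valid
(106,203,317): 106+203 ≤ 317 → not valid
(84,312,400): 84+312 ≤ 400 → not valid
(243,293,326): 243+293 > 326 → valid
3 of the 7 triples form a triangle.

3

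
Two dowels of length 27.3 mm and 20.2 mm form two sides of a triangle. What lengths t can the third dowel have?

7.1 < t < 47.5

By the triangle inequality, t must be less than 27.3 + 20.2 = 47.5 and greater than |27.3 − 20.2| = 7.1.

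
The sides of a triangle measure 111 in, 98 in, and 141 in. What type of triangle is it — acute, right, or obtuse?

acute

Compare the square of the longest side to the sum of squares of the other two: 98² + 111² = 21925 > 19881 = 141².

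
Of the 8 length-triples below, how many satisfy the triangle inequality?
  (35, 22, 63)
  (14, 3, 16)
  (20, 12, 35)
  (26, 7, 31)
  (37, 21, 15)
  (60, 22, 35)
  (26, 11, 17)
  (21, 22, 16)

4

(22,35,63): 22+35 ≤ 63 → not valid
(3,14,16): 3+14 > 16 → valid
(12,20,35): 12+20 ≤ 35 → not valid
(7,26,31): 7+26 > 31 → valid
(15,21,37): 15+21 ≤ 37 → not valid
(22,35,60): 22+35 ≤ 60 → not valid
(11,17,26): 11+17 > 26 → valid
(16,21,22): 16+21 > 22 → valid
4 of the 8 triples form a triangle.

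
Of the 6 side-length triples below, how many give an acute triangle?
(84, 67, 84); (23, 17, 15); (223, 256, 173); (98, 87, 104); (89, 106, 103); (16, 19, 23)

(84,67,84): 67²+84² = 11545 > 7056 = 84² → acute
(23,17,15): 15²+17² = 514 < 529 = 23² → obtuse
(223,256,173): 173²+223² = 79658 > 65536 = 256² → acute
(98,87,104): 87²+98² = 17173 > 10816 = 104² → acute
(89,106,103): 89²+103² = 18530 > 11236 = 106² → acute
(16,19,23): 16²+19² = 617 > 529 = 23² → acute
5 of the 6 are acute.

5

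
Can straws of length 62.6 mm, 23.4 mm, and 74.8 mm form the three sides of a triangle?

Yes

The longest side is 74.8, and the other two sum to 86.0.
Since 86.0 > 74.8, the triangle inequality holds.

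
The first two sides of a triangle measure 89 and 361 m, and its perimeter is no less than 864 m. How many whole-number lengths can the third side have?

Triangle inequality: 272 < x < 450. Perimeter ≥ 864 gives x ≥ 864 − 89 − 361 = 414.
So 414 ≤ x < 450; integers 414 through 449: 36 values.

36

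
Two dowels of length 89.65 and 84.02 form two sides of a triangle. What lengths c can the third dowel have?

By the triangle inequality, c must be less than 89.65 + 84.02 = 173.67 and greater than |89.65 − 84.02| = 5.63.

5.63 < c < 173.67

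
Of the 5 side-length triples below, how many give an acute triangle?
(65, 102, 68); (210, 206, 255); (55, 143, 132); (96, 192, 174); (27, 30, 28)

(65,102,68): 65²+68² = 8849 < 10404 = 102² → obtuse
(210,206,255): 206²+210² = 86536 > 65025 = 255² → acute
(55,143,132): 55²+132² = 20449 = 143² → right
(96,192,174): 96²+174² = 39492 > 36864 = 192² → acute
(27,30,28): 27²+28² = 1513 > 900 = 30² → acute
3 of the 5 are acute.

3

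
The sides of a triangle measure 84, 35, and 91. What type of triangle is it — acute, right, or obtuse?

Compare the square of the longest side to the sum of squares of the other two: 35² + 84² = 8281 = 91².

right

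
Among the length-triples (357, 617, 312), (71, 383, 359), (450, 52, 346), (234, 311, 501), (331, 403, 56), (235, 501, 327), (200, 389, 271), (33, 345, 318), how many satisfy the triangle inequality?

6

(312,357,617): 312+357 > 617 → valid
(71,359,383): 71+359 > 383 → valid
(52,346,450): 52+346 ≤ 450 → not valid
(234,311,501): 234+311 > 501 → valid
(56,331,403): 56+331 ≤ 403 → not valid
(235,327,501): 235+327 > 501 → valid
(200,271,389): 200+271 > 389 → valid
(33,318,345): 33+318 > 345 → valid
6 of the 8 triples form a triangle.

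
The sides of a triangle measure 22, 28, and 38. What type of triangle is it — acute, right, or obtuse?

obtuse

Compare the square of the longest side to the sum of squares of the other two: 22² + 28² = 1268 < 1444 = 38².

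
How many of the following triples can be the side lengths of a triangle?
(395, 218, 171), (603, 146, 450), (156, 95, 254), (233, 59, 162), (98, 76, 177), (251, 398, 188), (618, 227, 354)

1

(171,218,395): 171+218 ≤ 395 → not valid
(146,450,603): 146+450 ≤ 603 → not valid
(95,156,254): 95+156 ≤ 254 → not valid
(59,162,233): 59+162 ≤ 233 → not valid
(76,98,177): 76+98 ≤ 177 → not valid
(188,251,398): 188+251 > 398 → valid
(227,354,618): 227+354 ≤ 618 → not valid
1 of the 7 triples forms a triangle.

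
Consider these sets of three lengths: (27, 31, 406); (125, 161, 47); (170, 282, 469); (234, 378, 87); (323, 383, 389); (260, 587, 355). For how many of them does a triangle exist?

3

(27,31,406): 27+31 ≤ 406 → not valid
(47,125,161): 47+125 > 161 → valid
(170,282,469): 170+282 ≤ 469 → not valid
(87,234,378): 87+234 ≤ 378 → not valid
(323,383,389): 323+383 > 389 → valid
(260,355,587): 260+355 > 587 → valid
3 of the 6 triples form a triangle.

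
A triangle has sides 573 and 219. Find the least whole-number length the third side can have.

The third side must be strictly greater than |573 − 219| = 354.
The smallest integer above 354 is 355.

355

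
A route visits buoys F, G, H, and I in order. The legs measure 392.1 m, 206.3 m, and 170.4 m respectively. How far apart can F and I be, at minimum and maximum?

15.4 ≤ FI ≤ 768.8 m

The maximum is all hops collinear in one direction: 392.1 + 206.3 + 170.4 = 768.8.
The longest hop is 392.1; the others sum to 376.7. Folding the others back against it leaves at least 392.1 − 376.7 = 15.4.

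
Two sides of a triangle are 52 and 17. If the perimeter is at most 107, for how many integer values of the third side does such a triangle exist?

Triangle inequality: 35 < x < 69. Perimeter ≤ 107 gives x ≤ 107 − 52 − 17 = 38.
So 35 < x ≤ 38; integers 36 through 38: 3 values.

3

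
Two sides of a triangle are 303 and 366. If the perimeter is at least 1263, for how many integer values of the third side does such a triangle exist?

Triangle inequality: 63 < x < 669. Perimeter ≥ 1263 gives x ≥ 1263 − 303 − 366 = 594.
So 594 ≤ x < 669; integers 594 through 668: 75 values.

75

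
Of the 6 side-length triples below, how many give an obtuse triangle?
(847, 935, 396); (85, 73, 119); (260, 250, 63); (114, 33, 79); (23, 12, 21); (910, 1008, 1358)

2

(847,935,396): 396²+847² = 874225 = 935² → right
(85,73,119): 73²+85² = 12554 < 14161 = 119² → obtuse
(260,250,63): 63²+250² = 66469 < 67600 = 260² → obtuse
(114,33,79): 33+79 ≤ 114, not a triangle
(23,12,21): 12²+21² = 585 > 529 = 23² → acute
(910,1008,1358): 910²+1008² = 1844164 = 1358² → right
2 of the 6 are obtuse.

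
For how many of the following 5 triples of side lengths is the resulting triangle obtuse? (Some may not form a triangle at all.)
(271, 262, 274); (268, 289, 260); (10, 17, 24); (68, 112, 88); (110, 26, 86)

3

(271,262,274): 262²+271² = 142085 > 75076 = 274² → acute
(268,289,260): 260²+268² = 139424 > 83521 = 289² → acute
(10,17,24): 10²+17² = 389 < 576 = 24² → obtuse
(68,112,88): 68²+88² = 12368 < 12544 = 112² → obtuse
(110,26,86): 26²+86² = 8072 < 12100 = 110² → obtuse
3 of the 5 are obtuse.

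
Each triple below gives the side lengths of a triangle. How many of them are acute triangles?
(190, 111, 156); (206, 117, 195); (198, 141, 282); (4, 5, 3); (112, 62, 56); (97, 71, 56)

(190,111,156): 111²+156² = 36657 > 36100 = 190² → acute
(206,117,195): 117²+195² = 51714 > 42436 = 206² → acute
(198,141,282): 141²+198² = 59085 < 79524 = 282² → obtuse
(4,5,3): 3²+4² = 25 = 5² → right
(112,62,56): 56²+62² = 6980 < 12544 = 112² → obtuse
(97,71,56): 56²+71² = 8177 < 9409 = 97² → obtuse
2 of the 6 are acute.

2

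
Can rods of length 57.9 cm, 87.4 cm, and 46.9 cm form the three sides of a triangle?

Yes

The longest side is 87.4, and the other two sum to 104.8.
Since 104.8 > 87.4, the triangle inequality holds.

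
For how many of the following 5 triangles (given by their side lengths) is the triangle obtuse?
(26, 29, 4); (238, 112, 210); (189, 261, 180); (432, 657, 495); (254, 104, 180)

(26,29,4): 4²+26² = 692 < 841 = 29² → obtuse
(238,112,210): 112²+210² = 56644 = 238² → right
(189,261,180): 180²+189² = 68121 = 261² → right
(432,657,495): 432²+495² = 431649 = 657² → right
(254,104,180): 104²+180² = 43216 < 64516 = 254² → obtuse
2 of the 5 are obtuse.

2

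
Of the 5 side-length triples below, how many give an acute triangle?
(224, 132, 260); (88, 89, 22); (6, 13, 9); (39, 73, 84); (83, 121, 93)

2

(224,132,260): 132²+224² = 67600 = 260² → right
(88,89,22): 22²+88² = 8228 > 7921 = 89² → acute
(6,13,9): 6²+9² = 117 < 169 = 13² → obtuse
(39,73,84): 39²+73² = 6850 < 7056 = 84² → obtuse
(83,121,93): 83²+93² = 15538 > 14641 = 121² → acute
2 of the 5 are acute.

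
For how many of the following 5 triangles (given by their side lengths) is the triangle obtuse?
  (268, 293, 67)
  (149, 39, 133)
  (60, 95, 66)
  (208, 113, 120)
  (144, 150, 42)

(268,293,67): 67²+268² = 76313 < 85849 = 293² → obtuse
(149,39,133): 39²+133² = 19210 < 22201 = 149² → obtuse
(60,95,66): 60²+66² = 7956 < 9025 = 95² → obtuse
(208,113,120): 113²+120² = 27169 < 43264 = 208² → obtuse
(144,150,42): 42²+144² = 22500 = 150² → right
4 of the 5 are obtuse.

4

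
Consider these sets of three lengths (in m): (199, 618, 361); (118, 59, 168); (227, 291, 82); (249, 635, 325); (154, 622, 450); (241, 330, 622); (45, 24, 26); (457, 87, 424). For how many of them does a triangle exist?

(199,361,618): 199+361 ≤ 618 → not valid
(59,118,168): 59+118 > 168 → valid
(82,227,291): 82+227 > 291 → valid
(249,325,635): 249+325 ≤ 635 → not valid
(154,450,622): 154+450 ≤ 622 → not valid
(241,330,622): 241+330 ≤ 622 → not valid
(24,26,45): 24+26 > 45 → valid
(87,424,457): 87+424 > 457 → valid
4 of the 8 triples form a triangle.

4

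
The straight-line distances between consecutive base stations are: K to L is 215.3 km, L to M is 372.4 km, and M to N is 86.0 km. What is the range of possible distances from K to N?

The maximum is all hops collinear in one direction: 215.3 + 372.4 + 86.0 = 673.7.
The longest hop is 372.4; the others sum to 301.3. Folding the others back against it leaves at least 372.4 − 301.3 = 71.1.

71.1 ≤ KN ≤ 673.7 km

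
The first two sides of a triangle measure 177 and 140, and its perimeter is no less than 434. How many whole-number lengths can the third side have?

Triangle inequality: 37 < x < 317. Perimeter ≥ 434 gives x ≥ 434 − 177 − 140 = 117.
So 117 ≤ x < 317; integers 117 through 316: 200 values.

200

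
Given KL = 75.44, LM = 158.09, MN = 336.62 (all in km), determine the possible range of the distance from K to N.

103.09 ≤ KN ≤ 570.15 km

The maximum is all hops collinear in one direction: 75.44 + 158.09 + 336.62 = 570.15.
The longest hop is 336.62; the others sum to 233.53. Folding the others back against it leaves at least 336.62 − 233.53 = 103.09.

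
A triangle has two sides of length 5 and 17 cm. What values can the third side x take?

12 < x < 22 (cm)

By the triangle inequality, x must be less than 5 + 17 = 22 and greater than |5 − 17| = 12.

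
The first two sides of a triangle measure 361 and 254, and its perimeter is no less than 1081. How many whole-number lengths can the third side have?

Triangle inequality: 107 < x < 615. Perimeter ≥ 1081 gives x ≥ 1081 − 361 − 254 = 466.
So 466 ≤ x < 615; integers 466 through 614: 149 values.

149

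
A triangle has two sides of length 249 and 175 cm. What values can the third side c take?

74 < c < 424 (cm)

By the triangle inequality, c must be less than 249 + 175 = 424 and greater than |249 − 175| = 74.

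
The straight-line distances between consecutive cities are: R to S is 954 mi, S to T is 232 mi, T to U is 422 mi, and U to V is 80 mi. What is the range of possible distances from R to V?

220 ≤ RV ≤ 1688 mi

The maximum is all hops collinear in one direction: 954 + 232 + 422 + 80 = 1688.
The longest hop is 954; the others sum to 734. Folding the others back against it leaves at least 954 − 734 = 220.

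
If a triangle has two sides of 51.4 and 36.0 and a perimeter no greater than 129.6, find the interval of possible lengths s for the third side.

Triangle inequality alone gives 15.4 < s < 87.4.
The perimeter condition gives s ≤ 129.6 − 51.4 − 36.0 = 42.2.
Intersecting the two: 15.4 < s ≤ 42.2.

15.4 < s ≤ 42.2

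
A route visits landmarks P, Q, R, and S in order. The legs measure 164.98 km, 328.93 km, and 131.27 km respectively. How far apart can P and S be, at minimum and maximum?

32.68 ≤ PS ≤ 625.18 km

The maximum is all hops collinear in one direction: 164.98 + 328.93 + 131.27 = 625.18.
The longest hop is 328.93; the others sum to 296.25. Folding the others back against it leaves at least 328.93 − 296.25 = 32.68.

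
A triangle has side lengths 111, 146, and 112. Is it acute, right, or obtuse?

Compare the square of the longest side to the sum of squares of the other two: 111² + 112² = 24865 > 21316 = 146².

acute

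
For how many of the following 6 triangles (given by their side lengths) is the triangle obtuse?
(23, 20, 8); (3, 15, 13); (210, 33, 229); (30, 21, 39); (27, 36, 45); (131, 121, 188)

5

(23,20,8): 8²+20² = 464 < 529 = 23² → obtuse
(3,15,13): 3²+13² = 178 < 225 = 15² → obtuse
(210,33,229): 33²+210² = 45189 < 52441 = 229² → obtuse
(30,21,39): 21²+30² = 1341 < 1521 = 39² → obtuse
(27,36,45): 27²+36² = 2025 = 45² → right
(131,121,188): 121²+131² = 31802 < 35344 = 188² → obtuse
5 of the 6 are obtuse.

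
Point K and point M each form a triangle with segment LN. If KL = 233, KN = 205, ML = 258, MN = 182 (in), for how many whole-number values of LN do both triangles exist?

361

From triangle KLN: 28 < LN < 438.
From triangle MLN: 76 < LN < 440.
Intersection: 76 < LN < 438, so integers 77 through 437: 361 values.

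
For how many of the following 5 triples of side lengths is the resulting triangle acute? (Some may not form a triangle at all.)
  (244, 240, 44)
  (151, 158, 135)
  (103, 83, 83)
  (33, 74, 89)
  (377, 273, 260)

2

(244,240,44): 44²+240² = 59536 = 244² → right
(151,158,135): 135²+151² = 41026 > 24964 = 158² → acute
(103,83,83): 83²+83² = 13778 > 10609 = 103² → acute
(33,74,89): 33²+74² = 6565 < 7921 = 89² → obtuse
(377,273,260): 260²+273² = 142129 = 377² → right
2 of the 5 are acute.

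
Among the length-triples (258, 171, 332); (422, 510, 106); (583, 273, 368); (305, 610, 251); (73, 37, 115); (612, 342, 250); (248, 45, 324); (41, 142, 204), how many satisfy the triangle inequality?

3

(171,258,332): 171+258 > 332 → valid
(106,422,510): 106+422 > 510 → valid
(273,368,583): 273+368 > 583 → valid
(251,305,610): 251+305 ≤ 610 → not valid
(37,73,115): 37+73 ≤ 115 → not valid
(250,342,612): 250+342 ≤ 612 → not valid
(45,248,324): 45+248 ≤ 324 → not valid
(41,142,204): 41+142 ≤ 204 → not valid
3 of the 8 triples form a triangle.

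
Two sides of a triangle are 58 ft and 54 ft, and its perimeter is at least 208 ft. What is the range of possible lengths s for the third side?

Triangle inequality alone gives 4 < s < 112.
The perimeter condition gives s ≥ 208 − 58 − 54 = 96.
Intersecting the two: 96 ≤ s < 112.

96 ≤ s < 112 ft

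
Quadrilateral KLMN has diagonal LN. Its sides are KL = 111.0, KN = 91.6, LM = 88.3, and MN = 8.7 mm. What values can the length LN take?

From triangle KLN: |111.0 − 91.6| < LN < 111.0 + 91.6, i.e. 19.4 < LN < 202.6.
From triangle MLN: 79.6 < LN < 97.0.
Both must hold, so LN lies in the intersection.

79.6 < LN < 97.0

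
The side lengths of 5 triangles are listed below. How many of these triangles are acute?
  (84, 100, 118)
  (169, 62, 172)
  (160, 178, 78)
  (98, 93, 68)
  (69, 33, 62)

4

(84,100,118): 84²+100² = 17056 > 13924 = 118² → acute
(169,62,172): 62²+169² = 32405 > 29584 = 172² → acute
(160,178,78): 78²+160² = 31684 = 178² → right
(98,93,68): 68²+93² = 13273 > 9604 = 98² → acute
(69,33,62): 33²+62² = 4933 > 4761 = 69² → acute
4 of the 5 are acute.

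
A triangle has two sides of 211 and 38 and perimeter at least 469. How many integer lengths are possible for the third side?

29

Triangle inequality: 173 < x < 249. Perimeter ≥ 469 gives x ≥ 469 − 211 − 38 = 220.
So 220 ≤ x < 249; integers 220 through 248: 29 values.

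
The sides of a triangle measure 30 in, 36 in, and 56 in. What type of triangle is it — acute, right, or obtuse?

Compare the square of the longest side to the sum of squares of the other two: 30² + 36² = 2196 < 3136 = 56².

obtuse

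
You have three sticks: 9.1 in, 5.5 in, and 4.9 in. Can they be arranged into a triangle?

Yes

The longest side is 9.1, and the other two sum to 10.4.
Since 10.4 > 9.1, the triangle inequality holds.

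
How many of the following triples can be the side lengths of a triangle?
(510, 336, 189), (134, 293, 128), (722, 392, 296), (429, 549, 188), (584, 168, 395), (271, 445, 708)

(189,336,510): 189+336 > 510 → valid
(128,134,293): 128+134 ≤ 293 → not valid
(296,392,722): 296+392 ≤ 722 → not valid
(188,429,549): 188+429 > 549 → valid
(168,395,584): 168+395 ≤ 584 → not valid
(271,445,708): 271+445 > 708 → valid
3 of the 6 triples form a triangle.

3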